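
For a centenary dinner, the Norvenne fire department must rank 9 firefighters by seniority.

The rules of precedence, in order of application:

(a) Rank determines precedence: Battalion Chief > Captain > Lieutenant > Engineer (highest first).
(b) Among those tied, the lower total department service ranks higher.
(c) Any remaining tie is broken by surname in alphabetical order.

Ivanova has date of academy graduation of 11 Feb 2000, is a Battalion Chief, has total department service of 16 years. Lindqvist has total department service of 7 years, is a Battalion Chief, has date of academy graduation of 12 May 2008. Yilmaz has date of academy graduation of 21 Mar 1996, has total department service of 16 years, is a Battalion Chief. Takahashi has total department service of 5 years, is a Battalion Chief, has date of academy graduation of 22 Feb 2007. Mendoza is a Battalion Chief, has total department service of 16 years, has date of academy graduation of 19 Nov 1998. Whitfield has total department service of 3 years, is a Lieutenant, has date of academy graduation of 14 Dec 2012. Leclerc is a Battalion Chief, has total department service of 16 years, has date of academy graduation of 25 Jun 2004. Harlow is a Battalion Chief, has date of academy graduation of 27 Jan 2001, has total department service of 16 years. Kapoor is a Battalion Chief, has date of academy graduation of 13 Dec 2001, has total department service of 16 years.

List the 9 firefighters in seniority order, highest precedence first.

Takahashi, Lindqvist, Harlow, Ivanova, Kapoor, Leclerc, Mendoza, Yilmaz, Whitfield

By rank: Takahashi, Lindqvist, Harlow, Ivanova, Kapoor, Leclerc, Mendoza and Yilmaz (Battalion Chief); then Whitfield (Lieutenant).
Among Takahashi, Lindqvist, Harlow, Ivanova, Kapoor, Leclerc, Mendoza and Yilmaz, by total department service (lower first): Takahashi (5 years) before Lindqvist (7 years) before Harlow, Ivanova, Kapoor, Leclerc, Mendoza and Yilmaz (16 years).
Among Harlow, Ivanova, Kapoor, Leclerc, Mendoza and Yilmaz, alphabetically by surname: Harlow before Ivanova before Kapoor before Leclerc before Mendoza before Yilmaz.
Full order: Takahashi, Lindqvist, Harlow, Ivanova, Kapoor, Leclerc, Mendoza, Yilmaz, Whitfield.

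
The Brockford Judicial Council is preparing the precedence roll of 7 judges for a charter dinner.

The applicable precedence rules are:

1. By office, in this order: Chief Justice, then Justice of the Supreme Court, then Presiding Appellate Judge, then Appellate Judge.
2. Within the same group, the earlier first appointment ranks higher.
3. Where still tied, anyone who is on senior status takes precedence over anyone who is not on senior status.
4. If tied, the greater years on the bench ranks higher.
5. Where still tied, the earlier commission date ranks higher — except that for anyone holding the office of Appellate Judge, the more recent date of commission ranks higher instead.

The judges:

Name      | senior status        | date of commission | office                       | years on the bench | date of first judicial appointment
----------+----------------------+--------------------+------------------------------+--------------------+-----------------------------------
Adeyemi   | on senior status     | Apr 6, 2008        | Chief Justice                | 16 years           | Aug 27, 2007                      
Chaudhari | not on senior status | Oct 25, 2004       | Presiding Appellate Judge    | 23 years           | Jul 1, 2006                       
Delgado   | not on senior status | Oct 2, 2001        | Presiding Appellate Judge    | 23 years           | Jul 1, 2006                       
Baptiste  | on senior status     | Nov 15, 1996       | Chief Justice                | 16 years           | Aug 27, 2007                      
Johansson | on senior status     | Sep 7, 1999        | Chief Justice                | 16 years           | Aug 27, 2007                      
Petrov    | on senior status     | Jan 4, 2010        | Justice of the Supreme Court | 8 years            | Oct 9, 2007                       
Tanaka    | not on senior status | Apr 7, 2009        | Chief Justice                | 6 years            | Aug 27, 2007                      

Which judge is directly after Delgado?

By office: Baptiste, Johansson, Adeyemi and Tanaka (Chief Justice); then Petrov (Justice of the Supreme Court); then Delgado and Chaudhari (Presiding Appellate Judge).
Baptiste, Johansson, Adeyemi and Tanaka all have date of first judicial appointment Aug 27, 2007, so the next rule applies.
Among Baptiste, Johansson, Adeyemi and Tanaka, on senior status before not on senior status: Baptiste, Johansson and Adeyemi (on senior status) before Tanaka (not on senior status).
Baptiste, Johansson and Adeyemi all have years on the bench 16 years, so the next rule applies.
Among Baptiste, Johansson and Adeyemi, by date of commission (earlier first): Baptiste (Nov 15, 1996) before Johansson (Sep 7, 1999) before Adeyemi (Apr 6, 2008).
Delgado and Chaudhari both have date of first judicial appointment Jul 1, 2006, so the next rule applies.
Delgado and Chaudhari are each not on senior status, so the next rule applies.
Delgado and Chaudhari both have years on the bench 23 years, so the next rule applies.
Among Delgado and Chaudhari, by date of commission (earlier first): Delgado (Oct 2, 2001) before Chaudhari (Oct 25, 2004).
Order: Baptiste, Johansson, Adeyemi, Tanaka, Petrov, Delgado, Chaudhari.

Chaudhari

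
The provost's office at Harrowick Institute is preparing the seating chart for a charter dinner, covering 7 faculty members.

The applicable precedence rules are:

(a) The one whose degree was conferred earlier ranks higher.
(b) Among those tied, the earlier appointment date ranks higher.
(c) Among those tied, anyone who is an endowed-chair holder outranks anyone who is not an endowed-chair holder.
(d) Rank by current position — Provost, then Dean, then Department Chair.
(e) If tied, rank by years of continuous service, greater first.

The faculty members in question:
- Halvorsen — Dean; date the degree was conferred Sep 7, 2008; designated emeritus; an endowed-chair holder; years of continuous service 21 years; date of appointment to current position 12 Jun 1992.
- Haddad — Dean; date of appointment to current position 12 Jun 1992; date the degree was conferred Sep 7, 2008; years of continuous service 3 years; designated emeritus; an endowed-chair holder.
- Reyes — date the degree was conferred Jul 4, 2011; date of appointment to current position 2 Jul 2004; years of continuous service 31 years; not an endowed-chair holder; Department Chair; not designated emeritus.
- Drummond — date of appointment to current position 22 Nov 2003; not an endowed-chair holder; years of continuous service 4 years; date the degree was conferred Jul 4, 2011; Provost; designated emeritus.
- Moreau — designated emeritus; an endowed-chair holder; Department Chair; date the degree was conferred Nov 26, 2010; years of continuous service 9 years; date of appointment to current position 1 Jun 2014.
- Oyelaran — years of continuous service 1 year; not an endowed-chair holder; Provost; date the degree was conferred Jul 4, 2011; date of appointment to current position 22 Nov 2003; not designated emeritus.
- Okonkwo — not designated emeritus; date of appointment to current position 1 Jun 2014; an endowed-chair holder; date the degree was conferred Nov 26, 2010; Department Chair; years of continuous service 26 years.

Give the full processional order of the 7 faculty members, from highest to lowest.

Halvorsen, Haddad, Okonkwo, Moreau, Drummond, Oyelaran, Reyes

By date the degree was conferred (earlier first): Halvorsen and Haddad (both Sep 7, 2008); then Okonkwo and Moreau (both Nov 26, 2010); then Drummond, Oyelaran and Reyes (each Jul 4, 2011).
Halvorsen and Haddad both have date of appointment to current position 12 Jun 1992, so the next rule applies.
Halvorsen and Haddad are each an endowed-chair holder, so the next rule applies.
Halvorsen and Haddad are each Dean, so the next rule applies.
Among Halvorsen and Haddad, by years of continuous service (higher first): Halvorsen (21 years) before Haddad (3 years).
Okonkwo and Moreau both have date of appointment to current position 1 Jun 2014, so the next rule applies.
Okonkwo and Moreau are each an endowed-chair holder, so the next rule applies.
Okonkwo and Moreau are each Department Chair, so the next rule applies.
Among Okonkwo and Moreau, by years of continuous service (higher first): Okonkwo (26 years) before Moreau (9 years).
Among Drummond, Oyelaran and Reyes, by date of appointment to current position (earlier first): Drummond and Oyelaran (22 Nov 2003) before Reyes (2 Jul 2004).
Drummond and Oyelaran are each not an endowed-chair holder, so the next rule applies.
Drummond and Oyelaran are each Provost, so the next rule applies.
Among Drummond and Oyelaran, by years of continuous service (higher first): Drummond (4 years) before Oyelaran (1 year).
Full order: Halvorsen, Haddad, Okonkwo, Moreau, Drummond, Oyelaran, Reyes.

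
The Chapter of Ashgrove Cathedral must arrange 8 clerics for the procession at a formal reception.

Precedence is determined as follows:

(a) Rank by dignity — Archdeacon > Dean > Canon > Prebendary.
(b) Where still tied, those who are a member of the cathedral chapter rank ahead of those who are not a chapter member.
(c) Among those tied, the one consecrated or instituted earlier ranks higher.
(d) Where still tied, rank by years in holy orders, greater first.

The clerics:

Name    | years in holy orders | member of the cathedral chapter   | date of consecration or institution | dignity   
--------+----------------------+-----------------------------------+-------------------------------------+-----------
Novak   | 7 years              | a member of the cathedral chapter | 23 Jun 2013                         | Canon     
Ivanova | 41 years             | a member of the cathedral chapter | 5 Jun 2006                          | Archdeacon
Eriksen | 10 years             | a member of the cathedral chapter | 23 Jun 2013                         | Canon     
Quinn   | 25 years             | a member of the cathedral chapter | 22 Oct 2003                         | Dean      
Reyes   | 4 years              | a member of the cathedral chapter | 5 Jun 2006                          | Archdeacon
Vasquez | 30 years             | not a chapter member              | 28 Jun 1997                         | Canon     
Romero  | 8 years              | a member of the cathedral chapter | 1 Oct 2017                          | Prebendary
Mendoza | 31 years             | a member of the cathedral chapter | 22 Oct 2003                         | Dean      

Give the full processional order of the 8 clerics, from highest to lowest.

By dignity: Ivanova and Reyes (Archdeacon); then Mendoza and Quinn (Dean); then Eriksen, Novak and Vasquez (Canon); then Romero (Prebendary).
Ivanova and Reyes are each a member of the cathedral chapter, so the next rule applies.
Ivanova and Reyes both have date of consecration or institution 5 Jun 2006, so the next rule applies.
Among Ivanova and Reyes, by years in holy orders (higher first): Ivanova (41 years) before Reyes (4 years).
Mendoza and Quinn are each a member of the cathedral chapter, so the next rule applies.
Mendoza and Quinn both have date of consecration or institution 22 Oct 2003, so the next rule applies.
Among Mendoza and Quinn, by years in holy orders (higher first): Mendoza (31 years) before Quinn (25 years).
Among Eriksen, Novak and Vasquez, a member of the cathedral chapter before not a chapter member: Eriksen and Novak (a member of the cathedral chapter) before Vasquez (not a chapter member).
Eriksen and Novak both have date of consecration or institution 23 Jun 2013, so the next rule applies.
Among Eriksen and Novak, by years in holy orders (higher first): Eriksen (10 years) before Novak (7 years).
Full order: Ivanova, Reyes, Mendoza, Quinn, Eriksen, Novak, Vasquez, Romero.

Ivanova, Reyes, Mendoza, Quinn, Eriksen, Novak, Vasquez, Romero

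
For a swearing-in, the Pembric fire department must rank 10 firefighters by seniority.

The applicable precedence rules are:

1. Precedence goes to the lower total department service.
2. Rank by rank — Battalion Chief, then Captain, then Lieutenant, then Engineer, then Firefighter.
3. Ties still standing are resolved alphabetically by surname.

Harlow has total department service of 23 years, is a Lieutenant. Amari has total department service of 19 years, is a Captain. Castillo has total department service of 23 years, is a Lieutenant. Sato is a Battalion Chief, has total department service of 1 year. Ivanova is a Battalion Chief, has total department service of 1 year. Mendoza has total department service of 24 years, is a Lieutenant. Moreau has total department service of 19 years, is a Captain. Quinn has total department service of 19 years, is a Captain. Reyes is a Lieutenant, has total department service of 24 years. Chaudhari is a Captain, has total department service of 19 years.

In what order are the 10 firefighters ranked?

Ivanova, Sato, Amari, Chaudhari, Moreau, Quinn, Castillo, Harlow, Mendoza, Reyes

By total department service (lower first): Ivanova and Sato (both 1 year); then Amari, Chaudhari, Moreau and Quinn (each 19 years); then Castillo and Harlow (both 23 years); then Mendoza and Reyes (both 24 years).
Ivanova and Sato are each Battalion Chief, so the next rule applies.
Among Ivanova and Sato, alphabetically by surname: Ivanova before Sato.
Amari, Chaudhari, Moreau and Quinn are each Captain, so the next rule applies.
Among Amari, Chaudhari, Moreau and Quinn, alphabetically by surname: Amari before Chaudhari before Moreau before Quinn.
Castillo and Harlow are each Lieutenant, so the next rule applies.
Among Castillo and Harlow, alphabetically by surname: Castillo before Harlow.
Mendoza and Reyes are each Lieutenant, so the next rule applies.
Among Mendoza and Reyes, alphabetically by surname: Mendoza before Reyes.
Full order: Ivanova, Sato, Amari, Chaudhari, Moreau, Quinn, Castillo, Harlow, Mendoza, Reyes.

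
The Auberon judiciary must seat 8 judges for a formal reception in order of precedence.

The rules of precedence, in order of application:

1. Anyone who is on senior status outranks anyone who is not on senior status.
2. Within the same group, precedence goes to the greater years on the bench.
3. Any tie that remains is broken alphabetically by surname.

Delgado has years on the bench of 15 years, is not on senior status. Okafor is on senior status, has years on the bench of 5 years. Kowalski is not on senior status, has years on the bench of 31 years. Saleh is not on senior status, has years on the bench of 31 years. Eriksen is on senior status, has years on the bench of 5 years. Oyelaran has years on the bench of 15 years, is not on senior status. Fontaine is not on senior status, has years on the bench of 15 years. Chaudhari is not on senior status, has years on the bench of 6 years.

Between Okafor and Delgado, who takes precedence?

Okafor

By the first rule: Eriksen and Okafor (both on senior status); then Kowalski, Saleh, Delgado, Fontaine, Oyelaran and Chaudhari (each not on senior status).
Eriksen and Okafor both have years on the bench 5 years, so the next rule applies.
Among Eriksen and Okafor, alphabetically by surname: Eriksen before Okafor.
Among Kowalski, Saleh, Delgado, Fontaine, Oyelaran and Chaudhari, by years on the bench (higher first): Kowalski and Saleh (31 years) before Delgado, Fontaine and Oyelaran (15 years) before Chaudhari (6 years).
Among Kowalski and Saleh, alphabetically by surname: Kowalski before Saleh.
Among Delgado, Fontaine and Oyelaran, alphabetically by surname: Delgado before Fontaine before Oyelaran.
So Okafor takes precedence.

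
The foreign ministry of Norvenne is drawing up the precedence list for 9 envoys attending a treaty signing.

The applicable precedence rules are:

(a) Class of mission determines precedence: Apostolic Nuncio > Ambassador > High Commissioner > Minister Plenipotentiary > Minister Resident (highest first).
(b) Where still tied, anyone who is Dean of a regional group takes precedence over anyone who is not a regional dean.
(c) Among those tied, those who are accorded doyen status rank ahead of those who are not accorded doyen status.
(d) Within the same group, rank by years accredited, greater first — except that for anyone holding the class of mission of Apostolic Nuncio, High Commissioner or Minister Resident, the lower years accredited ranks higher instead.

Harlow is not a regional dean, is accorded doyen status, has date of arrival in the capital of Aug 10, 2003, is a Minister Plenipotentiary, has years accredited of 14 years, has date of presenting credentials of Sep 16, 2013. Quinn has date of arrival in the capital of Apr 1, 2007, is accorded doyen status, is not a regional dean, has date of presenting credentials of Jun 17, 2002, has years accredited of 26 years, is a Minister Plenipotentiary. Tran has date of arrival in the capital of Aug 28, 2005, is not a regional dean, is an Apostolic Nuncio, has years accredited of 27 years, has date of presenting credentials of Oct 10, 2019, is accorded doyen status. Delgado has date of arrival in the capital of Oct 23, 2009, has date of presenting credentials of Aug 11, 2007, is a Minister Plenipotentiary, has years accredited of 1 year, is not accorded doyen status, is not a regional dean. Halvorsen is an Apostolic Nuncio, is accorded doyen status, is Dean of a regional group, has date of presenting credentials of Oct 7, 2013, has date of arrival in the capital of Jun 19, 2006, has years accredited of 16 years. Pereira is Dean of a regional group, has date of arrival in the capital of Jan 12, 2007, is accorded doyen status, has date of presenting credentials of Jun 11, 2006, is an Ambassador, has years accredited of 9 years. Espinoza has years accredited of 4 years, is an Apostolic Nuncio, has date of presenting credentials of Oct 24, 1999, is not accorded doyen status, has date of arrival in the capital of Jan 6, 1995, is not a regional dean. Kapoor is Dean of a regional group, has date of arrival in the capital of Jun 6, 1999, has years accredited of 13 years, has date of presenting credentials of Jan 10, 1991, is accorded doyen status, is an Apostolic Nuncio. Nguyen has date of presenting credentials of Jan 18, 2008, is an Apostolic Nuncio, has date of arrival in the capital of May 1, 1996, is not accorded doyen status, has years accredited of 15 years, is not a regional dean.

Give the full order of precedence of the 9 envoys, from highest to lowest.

Kapoor, Halvorsen, Tran, Espinoza, Nguyen, Pereira, Quinn, Harlow, Delgado

By class of mission: Kapoor, Halvorsen, Tran, Espinoza and Nguyen (Apostolic Nuncio); then Pereira (Ambassador); then Quinn, Harlow and Delgado (Minister Plenipotentiary).
Among Kapoor, Halvorsen, Tran, Espinoza and Nguyen, Dean of a regional group before not a regional dean: Kapoor and Halvorsen (Dean of a regional group) before Tran, Espinoza and Nguyen (not a regional dean).
Kapoor and Halvorsen are each accorded doyen status, so the next rule applies.
Among Kapoor and Halvorsen, by years accredited (lower first) (reversed rule for this group): Kapoor (13 years) before Halvorsen (16 years).
Among Tran, Espinoza and Nguyen, accorded doyen status before not accorded doyen status: Tran (accorded doyen status) before Espinoza and Nguyen (not accorded doyen status).
Among Espinoza and Nguyen, by years accredited (lower first) (reversed rule for this group): Espinoza (4 years) before Nguyen (15 years).
Quinn, Harlow and Delgado are each not a regional dean, so the next rule applies.
Among Quinn, Harlow and Delgado, accorded doyen status before not accorded doyen status: Quinn and Harlow (accorded doyen status) before Delgado (not accorded doyen status).
Among Quinn and Harlow, by years accredited (higher first): Quinn (26 years) before Harlow (14 years).
Full order: Kapoor, Halvorsen, Tran, Espinoza, Nguyen, Pereira, Quinn, Harlow, Delgado.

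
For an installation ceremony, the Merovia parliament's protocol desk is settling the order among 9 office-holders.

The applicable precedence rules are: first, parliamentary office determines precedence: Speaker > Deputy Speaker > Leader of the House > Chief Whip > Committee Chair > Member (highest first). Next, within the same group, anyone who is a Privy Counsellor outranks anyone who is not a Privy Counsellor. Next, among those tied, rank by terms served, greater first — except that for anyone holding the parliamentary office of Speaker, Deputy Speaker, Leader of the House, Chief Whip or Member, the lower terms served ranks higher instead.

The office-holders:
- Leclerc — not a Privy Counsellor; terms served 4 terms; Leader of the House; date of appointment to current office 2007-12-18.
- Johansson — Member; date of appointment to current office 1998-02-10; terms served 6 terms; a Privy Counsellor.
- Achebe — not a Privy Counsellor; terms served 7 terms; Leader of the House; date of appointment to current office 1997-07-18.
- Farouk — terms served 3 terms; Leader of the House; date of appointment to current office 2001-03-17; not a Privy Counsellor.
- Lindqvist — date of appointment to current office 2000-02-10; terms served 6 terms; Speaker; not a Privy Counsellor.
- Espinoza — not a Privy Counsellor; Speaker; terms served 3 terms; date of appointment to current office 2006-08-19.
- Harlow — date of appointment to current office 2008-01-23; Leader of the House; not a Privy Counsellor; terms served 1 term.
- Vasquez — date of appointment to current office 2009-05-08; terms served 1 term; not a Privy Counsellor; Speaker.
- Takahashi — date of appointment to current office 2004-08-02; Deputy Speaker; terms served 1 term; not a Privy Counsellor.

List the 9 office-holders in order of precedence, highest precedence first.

By parliamentary office: Vasquez, Espinoza and Lindqvist (Speaker); then Takahashi (Deputy Speaker); then Harlow, Farouk, Leclerc and Achebe (Leader of the House); then Johansson (Member).
Vasquez, Espinoza and Lindqvist are each not a Privy Counsellor, so the next rule applies.
Among Vasquez, Espinoza and Lindqvist, by terms served (lower first) (reversed rule for this group): Vasquez (1 term) before Espinoza (3 terms) before Lindqvist (6 terms).
Harlow, Farouk, Leclerc and Achebe are each not a Privy Counsellor, so the next rule applies.
Among Harlow, Farouk, Leclerc and Achebe, by terms served (lower first) (reversed rule for this group): Harlow (1 term) before Farouk (3 terms) before Leclerc (4 terms) before Achebe (7 terms).
Full order: Vasquez, Espinoza, Lindqvist, Takahashi, Harlow, Farouk, Leclerc, Achebe, Johansson.

Vasquez, Espinoza, Lindqvist, Takahashi, Harlow, Farouk, Leclerc, Achebe, Johansson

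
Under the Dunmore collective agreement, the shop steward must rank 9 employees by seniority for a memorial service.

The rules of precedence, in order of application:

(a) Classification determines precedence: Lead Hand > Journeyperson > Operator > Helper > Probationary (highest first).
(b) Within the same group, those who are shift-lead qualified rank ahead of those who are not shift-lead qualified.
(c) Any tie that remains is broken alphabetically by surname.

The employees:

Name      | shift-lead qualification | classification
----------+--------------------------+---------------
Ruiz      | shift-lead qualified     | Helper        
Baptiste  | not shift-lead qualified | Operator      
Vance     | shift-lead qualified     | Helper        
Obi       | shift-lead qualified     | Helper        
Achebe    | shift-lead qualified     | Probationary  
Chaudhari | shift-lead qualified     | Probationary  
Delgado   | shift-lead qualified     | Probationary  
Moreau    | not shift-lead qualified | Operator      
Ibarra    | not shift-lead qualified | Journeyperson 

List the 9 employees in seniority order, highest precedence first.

Ibarra, Baptiste, Moreau, Obi, Ruiz, Vance, Achebe, Chaudhari, Delgado

By classification: Ibarra (Journeyperson); then Baptiste and Moreau (Operator); then Obi, Ruiz and Vance (Helper); then Achebe, Chaudhari and Delgado (Probationary).
Baptiste and Moreau are each not shift-lead qualified, so the next rule applies.
Among Baptiste and Moreau, alphabetically by surname: Baptiste before Moreau.
Obi, Ruiz and Vance are each shift-lead qualified, so the next rule applies.
Among Obi, Ruiz and Vance, alphabetically by surname: Obi before Ruiz before Vance.
Achebe, Chaudhari and Delgado are each shift-lead qualified, so the next rule applies.
Among Achebe, Chaudhari and Delgado, alphabetically by surname: Achebe before Chaudhari before Delgado.
Full order: Ibarra, Baptiste, Moreau, Obi, Ruiz, Vance, Achebe, Chaudhari, Delgado.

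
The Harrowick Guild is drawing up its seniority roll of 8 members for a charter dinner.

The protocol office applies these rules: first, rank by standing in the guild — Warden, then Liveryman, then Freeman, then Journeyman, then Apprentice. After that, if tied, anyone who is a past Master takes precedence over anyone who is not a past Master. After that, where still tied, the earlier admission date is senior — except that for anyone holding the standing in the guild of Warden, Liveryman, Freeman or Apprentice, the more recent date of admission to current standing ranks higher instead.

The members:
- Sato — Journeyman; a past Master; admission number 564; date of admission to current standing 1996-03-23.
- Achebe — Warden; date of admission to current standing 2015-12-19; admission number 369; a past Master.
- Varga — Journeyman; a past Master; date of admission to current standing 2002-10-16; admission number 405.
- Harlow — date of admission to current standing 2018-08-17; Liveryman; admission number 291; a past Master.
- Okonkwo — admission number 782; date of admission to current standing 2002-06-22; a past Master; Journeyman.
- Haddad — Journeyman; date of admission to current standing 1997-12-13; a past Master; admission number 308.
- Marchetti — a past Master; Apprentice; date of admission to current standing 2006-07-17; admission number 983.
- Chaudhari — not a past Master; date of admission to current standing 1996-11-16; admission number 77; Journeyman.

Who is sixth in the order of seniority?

Varga

By standing in the guild: Achebe (Warden); then Harlow (Liveryman); then Sato, Haddad, Okonkwo, Varga and Chaudhari (Journeyman); then Marchetti (Apprentice).
Among Sato, Haddad, Okonkwo, Varga and Chaudhari, a past Master before not a past Master: Sato, Haddad, Okonkwo and Varga (a past Master) before Chaudhari (not a past Master).
Among Sato, Haddad, Okonkwo and Varga, by date of admission to current standing (earlier first): Sato (1996-03-23) before Haddad (1997-12-13) before Okonkwo (2002-06-22) before Varga (2002-10-16).
Order: Achebe, Harlow, Sato, Haddad, Okonkwo, Varga, Chaudhari, Marchetti.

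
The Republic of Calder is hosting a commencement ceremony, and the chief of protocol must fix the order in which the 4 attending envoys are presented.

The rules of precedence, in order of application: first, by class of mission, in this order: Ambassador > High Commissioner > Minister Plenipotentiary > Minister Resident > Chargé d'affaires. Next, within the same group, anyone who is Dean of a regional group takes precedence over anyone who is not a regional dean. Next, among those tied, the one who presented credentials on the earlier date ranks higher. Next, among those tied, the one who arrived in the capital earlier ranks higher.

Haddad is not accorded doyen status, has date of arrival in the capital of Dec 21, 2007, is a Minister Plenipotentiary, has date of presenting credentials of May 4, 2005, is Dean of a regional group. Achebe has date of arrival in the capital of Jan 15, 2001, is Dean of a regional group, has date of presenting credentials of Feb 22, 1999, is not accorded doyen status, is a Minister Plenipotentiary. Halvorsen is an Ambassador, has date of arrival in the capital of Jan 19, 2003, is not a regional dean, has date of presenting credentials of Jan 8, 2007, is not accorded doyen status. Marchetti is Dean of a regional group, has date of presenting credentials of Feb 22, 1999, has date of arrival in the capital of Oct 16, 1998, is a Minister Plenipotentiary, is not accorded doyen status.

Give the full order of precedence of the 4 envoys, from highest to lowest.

By class of mission: Halvorsen (Ambassador); then Marchetti, Achebe and Haddad (Minister Plenipotentiary).
Marchetti, Achebe and Haddad are each Dean of a regional group, so the next rule applies.
Among Marchetti, Achebe and Haddad, by date of presenting credentials (earlier first): Marchetti and Achebe (Feb 22, 1999) before Haddad (May 4, 2005).
Among Marchetti and Achebe, by date of arrival in the capital (earlier first): Marchetti (Oct 16, 1998) before Achebe (Jan 15, 2001).
Full order: Halvorsen, Marchetti, Achebe, Haddad.

Halvorsen, Marchetti, Achebe, Haddad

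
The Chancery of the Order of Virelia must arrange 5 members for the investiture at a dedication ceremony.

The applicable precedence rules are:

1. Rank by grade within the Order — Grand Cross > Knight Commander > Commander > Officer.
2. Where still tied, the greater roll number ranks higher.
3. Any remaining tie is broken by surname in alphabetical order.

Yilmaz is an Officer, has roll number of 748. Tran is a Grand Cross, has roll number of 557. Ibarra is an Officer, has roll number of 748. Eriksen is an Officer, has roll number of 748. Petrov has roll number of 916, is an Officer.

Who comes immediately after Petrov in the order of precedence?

Eriksen

By grade within the Order: Tran (Grand Cross); then Petrov, Eriksen, Ibarra and Yilmaz (Officer).
Among Petrov, Eriksen, Ibarra and Yilmaz, by roll number (higher first): Petrov (916) before Eriksen, Ibarra and Yilmaz (748).
Among Eriksen, Ibarra and Yilmaz, alphabetically by surname: Eriksen before Ibarra before Yilmaz.
Order: Tran, Petrov, Eriksen, Ibarra, Yilmaz.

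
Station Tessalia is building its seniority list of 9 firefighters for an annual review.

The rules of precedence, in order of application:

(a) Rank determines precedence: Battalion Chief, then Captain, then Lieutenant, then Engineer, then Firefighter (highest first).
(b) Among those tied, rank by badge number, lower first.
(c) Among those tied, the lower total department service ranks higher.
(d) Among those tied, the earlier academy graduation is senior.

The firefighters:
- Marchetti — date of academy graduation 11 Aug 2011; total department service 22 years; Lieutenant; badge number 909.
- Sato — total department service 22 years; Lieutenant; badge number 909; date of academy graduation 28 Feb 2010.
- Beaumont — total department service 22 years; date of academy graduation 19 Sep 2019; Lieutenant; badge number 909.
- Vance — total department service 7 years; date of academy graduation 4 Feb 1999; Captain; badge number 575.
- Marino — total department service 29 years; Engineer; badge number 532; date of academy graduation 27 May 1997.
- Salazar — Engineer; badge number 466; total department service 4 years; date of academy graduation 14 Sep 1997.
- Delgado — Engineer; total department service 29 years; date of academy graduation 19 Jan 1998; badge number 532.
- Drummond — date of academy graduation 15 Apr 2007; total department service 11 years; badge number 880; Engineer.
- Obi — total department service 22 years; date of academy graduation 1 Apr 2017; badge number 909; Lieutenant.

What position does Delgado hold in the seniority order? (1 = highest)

By rank: Vance (Captain); then Sato, Marchetti, Obi and Beaumont (Lieutenant); then Salazar, Marino, Delgado and Drummond (Engineer).
Sato, Marchetti, Obi and Beaumont all have badge number 909, so the next rule applies.
Sato, Marchetti, Obi and Beaumont all have total department service 22 years, so the next rule applies.
Among Sato, Marchetti, Obi and Beaumont, by date of academy graduation (earlier first): Sato (28 Feb 2010) before Marchetti (11 Aug 2011) before Obi (1 Apr 2017) before Beaumont (19 Sep 2019).
Among Salazar, Marino, Delgado and Drummond, by badge number (lower first): Salazar (466) before Marino and Delgado (532) before Drummond (880).
Marino and Delgado both have total department service 29 years, so the next rule applies.
Among Marino and Delgado, by date of academy graduation (earlier first): Marino (27 May 1997) before Delgado (19 Jan 1998).
Order: Vance, Sato, Marchetti, Obi, Beaumont, Salazar, Marino, Delgado, Drummond. So position 8.

8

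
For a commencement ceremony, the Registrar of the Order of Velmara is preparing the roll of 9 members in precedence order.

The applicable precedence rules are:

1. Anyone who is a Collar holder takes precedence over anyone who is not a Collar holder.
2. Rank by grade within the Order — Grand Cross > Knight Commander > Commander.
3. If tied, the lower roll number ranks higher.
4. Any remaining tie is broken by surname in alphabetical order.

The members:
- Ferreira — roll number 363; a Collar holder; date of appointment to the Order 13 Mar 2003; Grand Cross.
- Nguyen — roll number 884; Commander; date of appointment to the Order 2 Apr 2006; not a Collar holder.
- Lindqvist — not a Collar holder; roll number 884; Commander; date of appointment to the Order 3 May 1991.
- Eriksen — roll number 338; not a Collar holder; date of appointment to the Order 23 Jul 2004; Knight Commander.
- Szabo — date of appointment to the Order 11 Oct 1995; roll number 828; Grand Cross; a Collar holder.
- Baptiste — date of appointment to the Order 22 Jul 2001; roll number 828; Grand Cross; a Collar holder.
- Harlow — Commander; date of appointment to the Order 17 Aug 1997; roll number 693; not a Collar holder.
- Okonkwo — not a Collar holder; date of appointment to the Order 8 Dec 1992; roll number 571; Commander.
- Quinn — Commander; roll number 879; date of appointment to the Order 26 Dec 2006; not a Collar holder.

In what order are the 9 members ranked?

By the first rule: Ferreira, Baptiste and Szabo (each a Collar holder); then Eriksen, Okonkwo, Harlow, Quinn, Lindqvist and Nguyen (each not a Collar holder).
Ferreira, Baptiste and Szabo are each Grand Cross, so the next rule applies.
Among Ferreira, Baptiste and Szabo, by roll number (lower first): Ferreira (363) before Baptiste and Szabo (828).
Among Baptiste and Szabo, alphabetically by surname: Baptiste before Szabo.
Among Eriksen, Okonkwo, Harlow, Quinn, Lindqvist and Nguyen, by grade within the Order: Eriksen (Knight Commander) before Okonkwo, Harlow, Quinn, Lindqvist and Nguyen (Commander).
Among Okonkwo, Harlow, Quinn, Lindqvist and Nguyen, by roll number (lower first): Okonkwo (571) before Harlow (693) before Quinn (879) before Lindqvist and Nguyen (884).
Among Lindqvist and Nguyen, alphabetically by surname: Lindqvist before Nguyen.
Full order: Ferreira, Baptiste, Szabo, Eriksen, Okonkwo, Harlow, Quinn, Lindqvist, Nguyen.

Ferreira, Baptiste, Szabo, Eriksen, Okonkwo, Harlow, Quinn, Lindqvist, Nguyen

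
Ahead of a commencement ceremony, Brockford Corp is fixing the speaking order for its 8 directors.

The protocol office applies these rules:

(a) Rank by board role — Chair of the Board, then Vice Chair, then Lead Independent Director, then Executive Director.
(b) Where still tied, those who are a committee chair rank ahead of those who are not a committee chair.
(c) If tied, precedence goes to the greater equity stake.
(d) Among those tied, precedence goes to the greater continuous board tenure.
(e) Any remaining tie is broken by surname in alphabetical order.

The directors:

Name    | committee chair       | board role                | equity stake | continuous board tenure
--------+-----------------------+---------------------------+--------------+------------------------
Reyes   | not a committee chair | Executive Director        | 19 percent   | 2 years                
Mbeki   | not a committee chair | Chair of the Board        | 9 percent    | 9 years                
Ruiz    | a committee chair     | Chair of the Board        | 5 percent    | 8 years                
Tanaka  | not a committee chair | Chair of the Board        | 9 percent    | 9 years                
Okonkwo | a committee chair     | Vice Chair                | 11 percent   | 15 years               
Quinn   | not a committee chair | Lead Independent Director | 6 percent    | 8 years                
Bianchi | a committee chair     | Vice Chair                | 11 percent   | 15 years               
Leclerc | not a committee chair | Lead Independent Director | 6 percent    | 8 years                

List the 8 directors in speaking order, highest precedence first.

Ruiz, Mbeki, Tanaka, Bianchi, Okonkwo, Leclerc, Quinn, Reyes

By board role: Ruiz, Mbeki and Tanaka (Chair of the Board); then Bianchi and Okonkwo (Vice Chair); then Leclerc and Quinn (Lead Independent Director); then Reyes (Executive Director).
Among Ruiz, Mbeki and Tanaka, a committee chair before not a committee chair: Ruiz (a committee chair) before Mbeki and Tanaka (not a committee chair).
Mbeki and Tanaka both have equity stake 9 percent, so the next rule applies.
Mbeki and Tanaka both have continuous board tenure 9 years, so the next rule applies.
Among Mbeki and Tanaka, alphabetically by surname: Mbeki before Tanaka.
Bianchi and Okonkwo are each a committee chair, so the next rule applies.
Bianchi and Okonkwo both have equity stake 11 percent, so the next rule applies.
Bianchi and Okonkwo both have continuous board tenure 15 years, so the next rule applies.
Among Bianchi and Okonkwo, alphabetically by surname: Bianchi before Okonkwo.
Leclerc and Quinn are each not a committee chair, so the next rule applies.
Leclerc and Quinn both have equity stake 6 percent, so the next rule applies.
Leclerc and Quinn both have continuous board tenure 8 years, so the next rule applies.
Among Leclerc and Quinn, alphabetically by surname: Leclerc before Quinn.
Full order: Ruiz, Mbeki, Tanaka, Bianchi, Okonkwo, Leclerc, Quinn, Reyes.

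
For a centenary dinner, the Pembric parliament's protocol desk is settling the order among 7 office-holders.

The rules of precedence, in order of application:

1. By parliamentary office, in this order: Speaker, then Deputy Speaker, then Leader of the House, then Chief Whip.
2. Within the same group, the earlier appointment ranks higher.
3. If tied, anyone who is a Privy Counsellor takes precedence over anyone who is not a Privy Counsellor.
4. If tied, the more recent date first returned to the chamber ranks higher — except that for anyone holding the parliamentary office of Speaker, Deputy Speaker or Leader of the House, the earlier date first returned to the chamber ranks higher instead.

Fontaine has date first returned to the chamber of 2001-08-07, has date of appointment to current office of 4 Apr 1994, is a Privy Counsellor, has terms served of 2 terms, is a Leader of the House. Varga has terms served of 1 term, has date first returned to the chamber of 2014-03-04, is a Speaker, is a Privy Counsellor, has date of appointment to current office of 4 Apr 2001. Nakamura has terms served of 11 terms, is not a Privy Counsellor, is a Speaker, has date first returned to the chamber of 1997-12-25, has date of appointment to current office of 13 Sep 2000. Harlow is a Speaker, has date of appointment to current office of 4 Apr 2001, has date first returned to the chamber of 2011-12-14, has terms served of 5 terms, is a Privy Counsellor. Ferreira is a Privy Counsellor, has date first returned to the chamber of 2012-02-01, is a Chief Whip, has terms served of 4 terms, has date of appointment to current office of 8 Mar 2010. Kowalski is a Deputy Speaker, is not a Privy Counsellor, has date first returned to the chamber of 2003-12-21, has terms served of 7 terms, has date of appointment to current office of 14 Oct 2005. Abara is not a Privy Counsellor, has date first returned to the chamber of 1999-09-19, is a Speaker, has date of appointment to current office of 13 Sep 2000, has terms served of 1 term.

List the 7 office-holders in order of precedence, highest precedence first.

By parliamentary office: Nakamura, Abara, Harlow and Varga (Speaker); then Kowalski (Deputy Speaker); then Fontaine (Leader of the House); then Ferreira (Chief Whip).
Among Nakamura, Abara, Harlow and Varga, by date of appointment to current office (earlier first): Nakamura and Abara (13 Sep 2000) before Harlow and Varga (4 Apr 2001).
Nakamura and Abara are each not a Privy Counsellor, so the next rule applies.
Among Nakamura and Abara, by date first returned to the chamber (earlier first) (reversed rule for this group): Nakamura (1997-12-25) before Abara (1999-09-19).
Harlow and Varga are each a Privy Counsellor, so the next rule applies.
Among Harlow and Varga, by date first returned to the chamber (earlier first) (reversed rule for this group): Harlow (2011-12-14) before Varga (2014-03-04).
Full order: Nakamura, Abara, Harlow, Varga, Kowalski, Fontaine, Ferreira.

Nakamura, Abara, Harlow, Varga, Kowalski, Fontaine, Ferreira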